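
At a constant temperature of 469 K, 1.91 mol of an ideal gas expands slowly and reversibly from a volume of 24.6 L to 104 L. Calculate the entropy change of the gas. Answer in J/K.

For an isothermal ideal gas ΔS_gas = nR ln(V₂/V₁) = 1.91 × 8.314 × ln(104/24.6) = 22.9 J/K.

ΔS_gas = 22.9 J/K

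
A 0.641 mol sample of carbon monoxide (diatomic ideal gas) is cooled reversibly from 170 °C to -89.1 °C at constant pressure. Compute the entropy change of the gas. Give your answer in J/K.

In kelvin: T₁ = 443.15 K, T₂ = 184.05 K. At constant pressure, ΔS = nC_p ln(T₂/T₁) with C_p = 7R/2 = 29.1 J mol⁻¹ K⁻¹.
ΔS = 0.641 × 29.1 × ln(184.05/443.15) = -16.4 J/K.

ΔS = -16.4 J/K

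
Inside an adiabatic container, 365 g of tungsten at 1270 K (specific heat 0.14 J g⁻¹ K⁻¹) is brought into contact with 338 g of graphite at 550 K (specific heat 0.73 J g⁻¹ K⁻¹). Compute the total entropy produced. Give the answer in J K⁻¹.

ΔS_total = 17.6 J/K

Energy balance: T_f = (m₁c₁T₁ + m₂c₂T₂)/(m₁c₁ + m₂c₂) = 673.53 K.
ΔS₁ = m₁c₁ ln(T_f/T₁) = 51.1 × ln(673.53/1270) = -32.41 J/K.
ΔS₂ = m₂c₂ ln(T_f/T₂) = 246.74 × ln(673.53/550) = 49.99 J/K.
ΔS_total = -32.41 + 49.99 = 17.6 J/K.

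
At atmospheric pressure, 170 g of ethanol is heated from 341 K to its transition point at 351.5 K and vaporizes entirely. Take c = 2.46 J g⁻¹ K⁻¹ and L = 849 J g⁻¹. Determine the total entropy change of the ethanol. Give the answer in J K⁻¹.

ΔS = 423 J/K

Warming step: ΔS₁ = m c ln(T_tr/T_i) = 170 × 2.46 × ln(351.5/341) = 12.68 J/K.
Phase change: ΔS₂ = +mL/T_tr = 170 × 849 / 351.5 = 410.6 J/K.
ΔS_total = (12.68) + (410.6) = 423 J/K.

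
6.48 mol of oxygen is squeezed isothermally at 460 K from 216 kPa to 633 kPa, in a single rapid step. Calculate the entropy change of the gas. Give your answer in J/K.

Entropy is a state function, so ΔS_gas depends only on the end states.
For an isothermal ideal gas ΔS_gas = nR ln(P₁/P₂) = 6.48 × 8.314 × ln(216/633) = -57.9 J/K.

ΔS_gas = -57.9 J/K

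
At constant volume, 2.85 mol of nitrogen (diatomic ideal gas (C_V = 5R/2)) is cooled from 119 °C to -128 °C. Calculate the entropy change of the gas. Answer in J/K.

ΔS = -58.9 J/K

In kelvin: T₁ = 392.15 K, T₂ = 145.15 K. At constant volume, ΔS = nC_V ln(T₂/T₁) with C_V = 5R/2 = 20.79 J mol⁻¹ K⁻¹.
ΔS = 2.85 × 20.79 × ln(145.15/392.15) = -58.9 J/K.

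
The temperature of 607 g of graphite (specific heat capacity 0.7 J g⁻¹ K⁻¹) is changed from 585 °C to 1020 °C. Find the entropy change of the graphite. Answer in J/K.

In kelvin: T₁ = 858.15 K, T₂ = 1293.15 K. ΔS = ∫dQ_rev/T = m c ln(T₂/T₁) = 607 × 0.7 × ln(1293.15/858.15) = 174 J/K.

ΔS = 174 J/K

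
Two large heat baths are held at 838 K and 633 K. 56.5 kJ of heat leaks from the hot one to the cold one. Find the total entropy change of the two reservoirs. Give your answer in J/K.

ΔS_total = 21.8 J/K

ΔS_hot = −Q/T_H = −56500/838 = -67.42 J/K and ΔS_cold = +Q/T_C = 56500/633 = 89.26 J/K.
ΔS_total = -67.42 + 89.26 = 21.8 J/K, positive as the second law requires.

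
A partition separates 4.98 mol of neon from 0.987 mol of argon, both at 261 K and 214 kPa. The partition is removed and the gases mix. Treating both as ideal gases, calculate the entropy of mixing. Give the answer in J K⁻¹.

ΔS_mix = 22.3 J/K

Mole fractions: x_A = 4.98/5.97 = 0.835, x_B = 0.165.
ΔS_mix = −R(n_A ln x_A + n_B ln x_B) = −8.314 × (4.98 ln 0.835 + 0.987 ln 0.165) = 22.3 J/K.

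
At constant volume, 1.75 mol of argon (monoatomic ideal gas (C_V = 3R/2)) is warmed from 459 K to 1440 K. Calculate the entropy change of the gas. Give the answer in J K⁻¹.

ΔS = 25 J/K

At constant volume, ΔS = nC_V ln(T₂/T₁) with C_V = 3R/2 = 12.47 J mol⁻¹ K⁻¹.
ΔS = 1.75 × 12.47 × ln(1440/459) = 25 J/K.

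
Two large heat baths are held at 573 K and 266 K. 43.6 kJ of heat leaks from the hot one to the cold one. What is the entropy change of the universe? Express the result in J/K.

ΔS_hot = −Q/T_H = −43600/573 = -76.09 J/K and ΔS_cold = +Q/T_C = 43600/266 = 163.9 J/K.
ΔS_total = -76.09 + 163.9 = 87.8 J/K, positive as the second law requires.

ΔS_total = 87.8 J/K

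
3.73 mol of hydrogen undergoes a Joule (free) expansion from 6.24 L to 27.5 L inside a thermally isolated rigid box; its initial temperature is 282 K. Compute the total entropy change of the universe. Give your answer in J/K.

For an ideal gas in free expansion Q = 0 and W = 0, so T is unchanged.
Entropy is a state function; using a reversible isothermal path, ΔS_gas = nR ln(V₂/V₁) = 3.73 × 8.314 × ln(27.5/6.24) = 46 J/K.
The insulated surroundings exchange no heat, so ΔS_surr = 0 and ΔS_universe = ΔS_gas.

ΔS_universe = 46 J/K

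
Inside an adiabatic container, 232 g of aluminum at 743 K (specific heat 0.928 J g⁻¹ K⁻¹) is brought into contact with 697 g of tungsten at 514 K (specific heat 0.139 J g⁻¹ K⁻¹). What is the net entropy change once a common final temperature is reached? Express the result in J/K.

Energy balance: T_f = (m₁c₁T₁ + m₂c₂T₂)/(m₁c₁ + m₂c₂) = 671.93 K.
ΔS₁ = m₁c₁ ln(T_f/T₁) = 215.296 × ln(671.93/743) = -21.65 J/K.
ΔS₂ = m₂c₂ ln(T_f/T₂) = 96.883 × ln(671.93/514) = 25.96 J/K.
ΔS_total = -21.65 + 25.96 = 4.31 J/K.

ΔS_total = 4.31 J/K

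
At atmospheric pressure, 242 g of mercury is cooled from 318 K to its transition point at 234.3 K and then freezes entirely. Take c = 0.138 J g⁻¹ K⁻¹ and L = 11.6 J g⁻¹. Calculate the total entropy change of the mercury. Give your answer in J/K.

ΔS = -22.2 J/K

Cooling step: ΔS₁ = m c ln(T_tr/T_i) = 242 × 0.138 × ln(234.3/318) = -10.2 J/K.
Phase change: ΔS₂ = −mL/T_tr = −242 × 11.6 / 234.3 = -11.98 J/K.
ΔS_total = (-10.2) + (-11.98) = -22.2 J/K.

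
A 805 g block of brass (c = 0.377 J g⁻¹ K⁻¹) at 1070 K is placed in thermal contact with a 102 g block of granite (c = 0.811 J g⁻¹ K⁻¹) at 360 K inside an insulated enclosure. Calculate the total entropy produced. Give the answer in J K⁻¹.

ΔS_total = 30.9 J/K

Energy balance: T_f = (m₁c₁T₁ + m₂c₂T₂)/(m₁c₁ + m₂c₂) = 917.92 K.
ΔS₁ = m₁c₁ ln(T_f/T₁) = 303.485 × ln(917.92/1070) = -46.52 J/K.
ΔS₂ = m₂c₂ ln(T_f/T₂) = 82.722 × ln(917.92/360) = 77.43 J/K.
ΔS_total = -46.52 + 77.43 = 30.9 J/K.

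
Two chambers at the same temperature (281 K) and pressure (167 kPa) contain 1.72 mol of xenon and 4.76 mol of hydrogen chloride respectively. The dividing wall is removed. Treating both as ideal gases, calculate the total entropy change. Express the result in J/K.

Mole fractions: x_A = 1.72/6.48 = 0.265, x_B = 0.735.
ΔS_mix = −R(n_A ln x_A + n_B ln x_B) = −8.314 × (1.72 ln 0.265 + 4.76 ln 0.735) = 31.2 J/K.

ΔS_mix = 31.2 J/K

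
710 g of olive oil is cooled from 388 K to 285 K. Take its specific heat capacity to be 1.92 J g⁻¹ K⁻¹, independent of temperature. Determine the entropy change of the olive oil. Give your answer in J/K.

ΔS = -421 J/K

ΔS = ∫dQ_rev/T = m c ln(T₂/T₁) = 710 × 1.92 × ln(285/388) = -421 J/K.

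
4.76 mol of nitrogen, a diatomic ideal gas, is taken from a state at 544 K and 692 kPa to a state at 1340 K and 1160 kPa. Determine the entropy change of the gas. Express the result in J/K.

ΔS = 104 J/K

ΔS = nC_p ln(T₂/T₁) − nR ln(P₂/P₁), with C_p = 7R/2 = 29.1 J mol⁻¹ K⁻¹ for a diatomic ideal gas.
ΔS = 4.76 × [29.1 × ln(1340/544) − 8.314 × ln(1160/692)] = 104 J/K.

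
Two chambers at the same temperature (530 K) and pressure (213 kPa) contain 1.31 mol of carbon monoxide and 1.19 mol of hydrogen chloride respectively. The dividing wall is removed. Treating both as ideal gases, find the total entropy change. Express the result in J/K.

ΔS_mix = 14.4 J/K

Mole fractions: x_A = 1.31/2.5 = 0.524, x_B = 0.476.
ΔS_mix = −R(n_A ln x_A + n_B ln x_B) = −8.314 × (1.31 ln 0.524 + 1.19 ln 0.476) = 14.4 J/K.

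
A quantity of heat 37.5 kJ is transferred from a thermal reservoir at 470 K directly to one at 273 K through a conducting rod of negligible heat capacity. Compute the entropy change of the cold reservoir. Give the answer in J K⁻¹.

The cold reservoir gains heat Q, so ΔS_cold = +Q/T_C = 37500/273 = 137 J/K.

ΔS_cold = 137 J/K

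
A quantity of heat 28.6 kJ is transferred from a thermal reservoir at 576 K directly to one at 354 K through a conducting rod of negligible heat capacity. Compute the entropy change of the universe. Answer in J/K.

ΔS_total = 31.1 J/K

ΔS_hot = −Q/T_H = −28600/576 = -49.65 J/K and ΔS_cold = +Q/T_C = 28600/354 = 80.79 J/K.
ΔS_total = -49.65 + 80.79 = 31.1 J/K, positive as the second law requires.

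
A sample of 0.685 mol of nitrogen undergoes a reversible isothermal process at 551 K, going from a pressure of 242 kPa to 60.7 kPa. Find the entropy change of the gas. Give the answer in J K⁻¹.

For an isothermal ideal gas ΔS_gas = nR ln(P₁/P₂) = 0.685 × 8.314 × ln(242/60.7) = 7.88 J/K.

ΔS_gas = 7.88 J/K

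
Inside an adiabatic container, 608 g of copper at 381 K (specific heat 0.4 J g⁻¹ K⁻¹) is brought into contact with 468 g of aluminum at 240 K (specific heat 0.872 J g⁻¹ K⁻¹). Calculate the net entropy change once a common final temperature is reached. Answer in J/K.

ΔS_total = 16.8 J/K

Energy balance: T_f = (m₁c₁T₁ + m₂c₂T₂)/(m₁c₁ + m₂c₂) = 292.65 K.
ΔS₁ = m₁c₁ ln(T_f/T₁) = 243.2 × ln(292.65/381) = -64.16 J/K.
ΔS₂ = m₂c₂ ln(T_f/T₂) = 408.096 × ln(292.65/240) = 80.94 J/K.
ΔS_total = -64.16 + 80.94 = 16.8 J/K.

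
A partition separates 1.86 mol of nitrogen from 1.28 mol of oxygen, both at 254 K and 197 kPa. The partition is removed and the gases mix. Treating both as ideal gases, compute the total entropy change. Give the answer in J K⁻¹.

ΔS_mix = 17.6 J/K

Mole fractions: x_A = 1.86/3.14 = 0.592, x_B = 0.408.
ΔS_mix = −R(n_A ln x_A + n_B ln x_B) = −8.314 × (1.86 ln 0.592 + 1.28 ln 0.408) = 17.6 J/K.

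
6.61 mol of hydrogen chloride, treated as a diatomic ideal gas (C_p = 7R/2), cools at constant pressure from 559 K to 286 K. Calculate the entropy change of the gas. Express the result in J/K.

At constant pressure, ΔS = nC_p ln(T₂/T₁) with C_p = 7R/2 = 29.1 J mol⁻¹ K⁻¹.
ΔS = 6.61 × 29.1 × ln(286/559) = -129 J/K.

ΔS = -129 J/K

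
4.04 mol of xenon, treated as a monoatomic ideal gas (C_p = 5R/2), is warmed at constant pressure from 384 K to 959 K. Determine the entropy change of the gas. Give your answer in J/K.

At constant pressure, ΔS = nC_p ln(T₂/T₁) with C_p = 5R/2 = 20.79 J mol⁻¹ K⁻¹.
ΔS = 4.04 × 20.79 × ln(959/384) = 76.9 J/K.

ΔS = 76.9 J/K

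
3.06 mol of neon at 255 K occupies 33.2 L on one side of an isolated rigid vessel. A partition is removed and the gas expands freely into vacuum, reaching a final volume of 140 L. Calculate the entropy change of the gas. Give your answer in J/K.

ΔS_gas = 36.6 J/K

For an ideal gas in free expansion Q = 0 and W = 0, so T is unchanged.
Entropy is a state function; using a reversible isothermal path, ΔS_gas = nR ln(V₂/V₁) = 3.06 × 8.314 × ln(140/33.2) = 36.6 J/K.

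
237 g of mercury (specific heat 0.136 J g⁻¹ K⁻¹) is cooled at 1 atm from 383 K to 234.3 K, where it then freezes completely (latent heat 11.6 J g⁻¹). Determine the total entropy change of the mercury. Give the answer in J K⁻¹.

Cooling step: ΔS₁ = m c ln(T_tr/T_i) = 237 × 0.136 × ln(234.3/383) = -15.84 J/K.
Phase change: ΔS₂ = −mL/T_tr = −237 × 11.6 / 234.3 = -11.73 J/K.
ΔS_total = (-15.84) + (-11.73) = -27.6 J/K.

ΔS = -27.6 J/K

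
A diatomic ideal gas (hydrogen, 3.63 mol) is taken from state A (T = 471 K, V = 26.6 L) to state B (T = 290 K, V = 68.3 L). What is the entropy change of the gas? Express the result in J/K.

ΔS = -8.13 J/K

Entropy is a state function: ΔS = nC_V ln(T₂/T₁) + nR ln(V₂/V₁), with C_V = 5R/2 = 20.79 J mol⁻¹ K⁻¹ for a diatomic ideal gas.
ΔS = 3.63 × [20.79 × ln(290/471) + 8.314 × ln(68.3/26.6)] = -8.13 J/K.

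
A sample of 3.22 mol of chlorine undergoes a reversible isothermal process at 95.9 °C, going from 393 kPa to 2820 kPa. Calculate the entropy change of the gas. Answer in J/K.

For an isothermal ideal gas ΔS_gas = nR ln(P₁/P₂) = 3.22 × 8.314 × ln(393/2820) = -52.8 J/K.

ΔS_gas = -52.8 J/K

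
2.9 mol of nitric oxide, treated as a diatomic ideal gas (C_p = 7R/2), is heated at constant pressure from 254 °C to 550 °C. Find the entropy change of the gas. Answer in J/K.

ΔS = 37.6 J/K

In kelvin: T₁ = 527.15 K, T₂ = 823.15 K. At constant pressure, ΔS = nC_p ln(T₂/T₁) with C_p = 7R/2 = 29.1 J mol⁻¹ K⁻¹.
ΔS = 2.9 × 29.1 × ln(823.15/527.15) = 37.6 J/K.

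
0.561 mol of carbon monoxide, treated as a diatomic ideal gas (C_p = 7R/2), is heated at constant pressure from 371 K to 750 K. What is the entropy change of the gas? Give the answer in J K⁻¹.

ΔS = 11.5 J/K

At constant pressure, ΔS = nC_p ln(T₂/T₁) with C_p = 7R/2 = 29.1 J mol⁻¹ K⁻¹.
ΔS = 0.561 × 29.1 × ln(750/371) = 11.5 J/K.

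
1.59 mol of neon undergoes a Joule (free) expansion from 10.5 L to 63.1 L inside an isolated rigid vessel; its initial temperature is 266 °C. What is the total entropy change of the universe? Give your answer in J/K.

No heat is exchanged and no work is done, so the ideal-gas temperature stays constant.
Entropy is a state function; using a reversible isothermal path, ΔS_gas = nR ln(V₂/V₁) = 1.59 × 8.314 × ln(63.1/10.5) = 23.7 J/K.
The insulated surroundings exchange no heat, so ΔS_surr = 0 and ΔS_universe = ΔS_gas.

ΔS_universe = 23.7 J/K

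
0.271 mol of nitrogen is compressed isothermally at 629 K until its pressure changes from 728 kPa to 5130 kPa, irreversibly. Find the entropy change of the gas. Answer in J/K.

ΔS_gas = -4.4 J/K

Entropy is a state function, so ΔS_gas depends only on the end states.
For an isothermal ideal gas ΔS_gas = nR ln(P₁/P₂) = 0.271 × 8.314 × ln(728/5130) = -4.4 J/K.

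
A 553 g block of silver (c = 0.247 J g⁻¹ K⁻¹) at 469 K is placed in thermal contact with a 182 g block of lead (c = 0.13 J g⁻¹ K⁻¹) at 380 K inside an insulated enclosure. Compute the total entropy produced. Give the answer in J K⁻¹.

Energy balance: T_f = (m₁c₁T₁ + m₂c₂T₂)/(m₁c₁ + m₂c₂) = 455.86 K.
ΔS₁ = m₁c₁ ln(T_f/T₁) = 136.591 × ln(455.86/469) = -3.8816 J/K.
ΔS₂ = m₂c₂ ln(T_f/T₂) = 23.66 × ln(455.86/380) = 4.3064 J/K.
ΔS_total = -3.8816 + 4.3064 = 0.425 J/K.

ΔS_total = 0.425 J/K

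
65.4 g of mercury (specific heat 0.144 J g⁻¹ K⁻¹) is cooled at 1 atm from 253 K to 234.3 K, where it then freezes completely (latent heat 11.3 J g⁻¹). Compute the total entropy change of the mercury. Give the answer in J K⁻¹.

ΔS = -3.88 J/K

Cooling step: ΔS₁ = m c ln(T_tr/T_i) = 65.4 × 0.144 × ln(234.3/253) = -0.7232 J/K.
Phase change: ΔS₂ = −mL/T_tr = −65.4 × 11.3 / 234.3 = -3.154 J/K.
ΔS_total = (-0.7232) + (-3.154) = -3.88 J/K.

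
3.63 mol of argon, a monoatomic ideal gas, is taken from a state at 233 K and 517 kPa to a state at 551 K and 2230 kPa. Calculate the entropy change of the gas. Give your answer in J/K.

ΔS = nC_p ln(T₂/T₁) − nR ln(P₂/P₁), with C_p = 5R/2 = 20.79 J mol⁻¹ K⁻¹ for a monoatomic ideal gas.
ΔS = 3.63 × [20.79 × ln(551/233) − 8.314 × ln(2230/517)] = 20.8 J/K.

ΔS = 20.8 J/K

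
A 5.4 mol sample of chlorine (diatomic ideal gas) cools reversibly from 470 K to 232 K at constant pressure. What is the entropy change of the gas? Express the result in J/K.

At constant pressure, ΔS = nC_p ln(T₂/T₁) with C_p = 7R/2 = 29.1 J mol⁻¹ K⁻¹.
ΔS = 5.4 × 29.1 × ln(232/470) = -111 J/K.

ΔS = -111 J/K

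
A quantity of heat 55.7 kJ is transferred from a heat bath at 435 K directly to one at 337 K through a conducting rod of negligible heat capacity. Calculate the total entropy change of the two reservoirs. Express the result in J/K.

ΔS_hot = −Q/T_H = −55700/435 = -128.05 J/K and ΔS_cold = +Q/T_C = 55700/337 = 165.28 J/K.
ΔS_total = -128.05 + 165.28 = 37.2 J/K, positive as the second law requires.

ΔS_total = 37.2 J/K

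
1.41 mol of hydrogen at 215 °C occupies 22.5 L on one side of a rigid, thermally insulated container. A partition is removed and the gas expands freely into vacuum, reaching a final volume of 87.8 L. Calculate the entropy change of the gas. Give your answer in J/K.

ΔS_gas = 16 J/K

For an ideal gas in free expansion Q = 0 and W = 0, so T is unchanged.
Entropy is a state function; using a reversible isothermal path, ΔS_gas = nR ln(V₂/V₁) = 1.41 × 8.314 × ln(87.8/22.5) = 16 J/K.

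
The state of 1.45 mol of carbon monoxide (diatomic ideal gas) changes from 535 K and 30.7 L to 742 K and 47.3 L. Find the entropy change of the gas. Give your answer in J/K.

ΔS = 15.1 J/K

Entropy is a state function: ΔS = nC_V ln(T₂/T₁) + nR ln(V₂/V₁), with C_V = 5R/2 = 20.79 J mol⁻¹ K⁻¹ for a diatomic ideal gas.
ΔS = 1.45 × [20.79 × ln(742/535) + 8.314 × ln(47.3/30.7)] = 15.1 J/K.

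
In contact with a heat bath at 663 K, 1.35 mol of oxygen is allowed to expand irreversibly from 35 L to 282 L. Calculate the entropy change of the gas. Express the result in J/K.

ΔS_gas = 23.4 J/K

Entropy is a state function, so ΔS_gas depends only on the end states.
For an isothermal ideal gas ΔS_gas = nR ln(V₂/V₁) = 1.35 × 8.314 × ln(282/35) = 23.4 J/K.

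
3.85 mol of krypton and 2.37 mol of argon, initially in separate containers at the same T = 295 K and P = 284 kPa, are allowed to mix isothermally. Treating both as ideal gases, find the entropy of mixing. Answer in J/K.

Mole fractions: x_A = 3.85/6.22 = 0.619, x_B = 0.381.
ΔS_mix = −R(n_A ln x_A + n_B ln x_B) = −8.314 × (3.85 ln 0.619 + 2.37 ln 0.381) = 34.4 J/K.

ΔS_mix = 34.4 J/K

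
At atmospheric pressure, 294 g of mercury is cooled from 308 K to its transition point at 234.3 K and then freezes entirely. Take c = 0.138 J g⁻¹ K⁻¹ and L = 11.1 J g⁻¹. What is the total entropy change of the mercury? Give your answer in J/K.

ΔS = -25 J/K

Cooling step: ΔS₁ = m c ln(T_tr/T_i) = 294 × 0.138 × ln(234.3/308) = -11.1 J/K.
Phase change: ΔS₂ = −mL/T_tr = −294 × 11.1 / 234.3 = -13.93 J/K.
ΔS_total = (-11.1) + (-13.93) = -25 J/K.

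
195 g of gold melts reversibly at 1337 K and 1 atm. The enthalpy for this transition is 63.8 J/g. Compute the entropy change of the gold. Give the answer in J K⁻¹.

Heat absorbed by the substance: Q = mL = 195 × 63.8 = 12441 J.
At constant T, ΔS = Q_rev/T = 12441 / 1337 = 9.31 J/K.

ΔS = 9.31 J/K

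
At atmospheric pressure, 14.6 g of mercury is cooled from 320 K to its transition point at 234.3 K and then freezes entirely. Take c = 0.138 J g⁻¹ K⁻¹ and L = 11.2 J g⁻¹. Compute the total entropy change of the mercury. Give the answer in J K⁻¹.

Cooling step: ΔS₁ = m c ln(T_tr/T_i) = 14.6 × 0.138 × ln(234.3/320) = -0.6281 J/K.
Phase change: ΔS₂ = −mL/T_tr = −14.6 × 11.2 / 234.3 = -0.6979 J/K.
ΔS_total = (-0.6281) + (-0.6979) = -1.33 J/K.

ΔS = -1.33 J/K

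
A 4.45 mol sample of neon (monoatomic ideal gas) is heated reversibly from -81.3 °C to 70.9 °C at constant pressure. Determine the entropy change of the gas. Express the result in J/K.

In kelvin: T₁ = 191.85 K, T₂ = 344.05 K. At constant pressure, ΔS = nC_p ln(T₂/T₁) with C_p = 5R/2 = 20.79 J mol⁻¹ K⁻¹.
ΔS = 4.45 × 20.79 × ln(344.05/191.85) = 54 J/K.

ΔS = 54 J/K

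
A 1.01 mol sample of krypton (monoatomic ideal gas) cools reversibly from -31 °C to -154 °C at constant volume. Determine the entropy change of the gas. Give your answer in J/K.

In kelvin: T₁ = 242.15 K, T₂ = 119.15 K. At constant volume, ΔS = nC_V ln(T₂/T₁) with C_V = 3R/2 = 12.47 J mol⁻¹ K⁻¹.
ΔS = 1.01 × 12.47 × ln(119.15/242.15) = -8.93 J/K.

ΔS = -8.93 J/K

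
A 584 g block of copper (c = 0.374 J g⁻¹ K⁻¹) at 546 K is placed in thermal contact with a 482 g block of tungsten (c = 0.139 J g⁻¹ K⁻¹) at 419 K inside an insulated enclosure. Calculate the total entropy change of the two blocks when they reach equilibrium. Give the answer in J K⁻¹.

ΔS_total = 1.71 J/K

Energy balance: T_f = (m₁c₁T₁ + m₂c₂T₂)/(m₁c₁ + m₂c₂) = 516.19 K.
ΔS₁ = m₁c₁ ln(T_f/T₁) = 218.416 × ln(516.19/546) = -12.264 J/K.
ΔS₂ = m₂c₂ ln(T_f/T₂) = 66.998 × ln(516.19/419) = 13.976 J/K.
ΔS_total = -12.264 + 13.976 = 1.71 J/K.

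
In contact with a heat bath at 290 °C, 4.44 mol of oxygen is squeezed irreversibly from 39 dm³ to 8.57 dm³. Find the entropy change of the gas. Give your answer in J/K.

Entropy is a state function, so ΔS_gas depends only on the end states.
For an isothermal ideal gas ΔS_gas = nR ln(V₂/V₁) = 4.44 × 8.314 × ln(8.57/39) = -55.9 J/K.

ΔS_gas = -55.9 J/K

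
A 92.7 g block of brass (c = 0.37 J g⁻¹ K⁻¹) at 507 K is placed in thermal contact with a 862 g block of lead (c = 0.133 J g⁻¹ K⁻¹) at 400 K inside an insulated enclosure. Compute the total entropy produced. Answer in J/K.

Energy balance: T_f = (m₁c₁T₁ + m₂c₂T₂)/(m₁c₁ + m₂c₂) = 424.64 K.
ΔS₁ = m₁c₁ ln(T_f/T₁) = 34.299 × ln(424.64/507) = -6.08 J/K.
ΔS₂ = m₂c₂ ln(T_f/T₂) = 114.646 × ln(424.64/400) = 6.853 J/K.
ΔS_total = -6.08 + 6.853 = 0.773 J/K.

ΔS_total = 0.773 J/K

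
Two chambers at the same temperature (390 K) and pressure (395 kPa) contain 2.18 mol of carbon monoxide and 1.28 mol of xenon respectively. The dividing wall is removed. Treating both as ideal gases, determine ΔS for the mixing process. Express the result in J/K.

Mole fractions: x_A = 2.18/3.46 = 0.63, x_B = 0.37.
ΔS_mix = −R(n_A ln x_A + n_B ln x_B) = −8.314 × (2.18 ln 0.63 + 1.28 ln 0.37) = 19 J/K.

ΔS_mix = 19 J/K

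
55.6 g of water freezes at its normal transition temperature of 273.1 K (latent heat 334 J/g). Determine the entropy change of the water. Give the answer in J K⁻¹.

Heat released by the substance: Q = −mL = −55.6 × 334 = −18570.4 J.
At constant T, ΔS = Q_rev/T = −18570.4 / 273.1 = -68 J/K.

ΔS = -68 J/K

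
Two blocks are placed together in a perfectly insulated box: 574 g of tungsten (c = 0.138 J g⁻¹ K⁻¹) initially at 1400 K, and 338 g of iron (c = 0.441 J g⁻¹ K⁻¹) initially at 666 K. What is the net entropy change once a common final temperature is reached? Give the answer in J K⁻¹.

ΔS_total = 15.1 J/K

Energy balance: T_f = (m₁c₁T₁ + m₂c₂T₂)/(m₁c₁ + m₂c₂) = 920.71 K.
ΔS₁ = m₁c₁ ln(T_f/T₁) = 79.212 × ln(920.71/1400) = -33.2 J/K.
ΔS₂ = m₂c₂ ln(T_f/T₂) = 149.058 × ln(920.71/666) = 48.27 J/K.
ΔS_total = -33.2 + 48.27 = 15.1 J/K.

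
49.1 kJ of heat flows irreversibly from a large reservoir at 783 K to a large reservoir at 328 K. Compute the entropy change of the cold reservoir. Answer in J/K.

The cold reservoir gains heat Q, so ΔS_cold = +Q/T_C = 49100/328 = 150 J/K.

ΔS_cold = 150 J/K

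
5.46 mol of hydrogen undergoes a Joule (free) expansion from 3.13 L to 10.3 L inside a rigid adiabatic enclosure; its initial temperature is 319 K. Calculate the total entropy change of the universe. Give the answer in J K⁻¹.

For an ideal gas in free expansion Q = 0 and W = 0, so T is unchanged.
Entropy is a state function; using a reversible isothermal path, ΔS_gas = nR ln(V₂/V₁) = 5.46 × 8.314 × ln(10.3/3.13) = 54.1 J/K.
The insulated surroundings exchange no heat, so ΔS_surr = 0 and ΔS_universe = ΔS_gas.

ΔS_universe = 54.1 J/K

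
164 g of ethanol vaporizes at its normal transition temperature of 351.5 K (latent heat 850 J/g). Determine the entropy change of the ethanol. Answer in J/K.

ΔS = 397 J/K

Heat absorbed by the substance: Q = mL = 164 × 850 = 139400 J.
At constant T, ΔS = Q_rev/T = 139400 / 351.5 = 397 J/K.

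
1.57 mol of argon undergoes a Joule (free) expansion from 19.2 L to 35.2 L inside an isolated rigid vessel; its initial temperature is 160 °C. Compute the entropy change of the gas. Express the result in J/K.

ΔS_gas = 7.91 J/K

For an ideal gas in free expansion Q = 0 and W = 0, so T is unchanged.
Entropy is a state function; using a reversible isothermal path, ΔS_gas = nR ln(V₂/V₁) = 1.57 × 8.314 × ln(35.2/19.2) = 7.91 J/K.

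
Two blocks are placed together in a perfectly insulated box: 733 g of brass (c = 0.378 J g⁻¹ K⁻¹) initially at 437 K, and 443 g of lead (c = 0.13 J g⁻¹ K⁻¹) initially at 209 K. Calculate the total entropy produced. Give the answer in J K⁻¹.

ΔS_total = 11 J/K

Energy balance: T_f = (m₁c₁T₁ + m₂c₂T₂)/(m₁c₁ + m₂c₂) = 397.77 K.
ΔS₁ = m₁c₁ ln(T_f/T₁) = 277.074 × ln(397.77/437) = -26.06 J/K.
ΔS₂ = m₂c₂ ln(T_f/T₂) = 57.59 × ln(397.77/209) = 37.06 J/K.
ΔS_total = -26.06 + 37.06 = 11 J/K.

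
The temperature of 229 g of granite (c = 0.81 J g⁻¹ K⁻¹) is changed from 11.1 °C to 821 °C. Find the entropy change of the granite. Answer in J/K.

ΔS = 250 J/K

In kelvin: T₁ = 284.25 K, T₂ = 1094.15 K. ΔS = ∫dQ_rev/T = m c ln(T₂/T₁) = 229 × 0.81 × ln(1094.15/284.25) = 250 J/K.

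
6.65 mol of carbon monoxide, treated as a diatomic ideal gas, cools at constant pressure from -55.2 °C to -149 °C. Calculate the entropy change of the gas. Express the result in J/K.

In kelvin: T₁ = 217.95 K, T₂ = 124.15 K. At constant pressure, ΔS = nC_p ln(T₂/T₁) with C_p = 7R/2 = 29.1 J mol⁻¹ K⁻¹.
ΔS = 6.65 × 29.1 × ln(124.15/217.95) = -109 J/K.

ΔS = -109 J/K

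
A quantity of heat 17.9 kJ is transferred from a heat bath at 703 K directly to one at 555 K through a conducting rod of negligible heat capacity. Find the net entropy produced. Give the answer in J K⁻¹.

ΔS_total = 6.79 J/K

ΔS_hot = −Q/T_H = −17900/703 = -25.46 J/K and ΔS_cold = +Q/T_C = 17900/555 = 32.25 J/K.
ΔS_total = -25.46 + 32.25 = 6.79 J/K, positive as the second law requires.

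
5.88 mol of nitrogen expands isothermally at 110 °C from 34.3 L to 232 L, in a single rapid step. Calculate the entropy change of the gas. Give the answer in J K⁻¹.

Entropy is a state function, so ΔS_gas depends only on the end states.
For an isothermal ideal gas ΔS_gas = nR ln(V₂/V₁) = 5.88 × 8.314 × ln(232/34.3) = 93.5 J/K.

ΔS_gas = 93.5 J/K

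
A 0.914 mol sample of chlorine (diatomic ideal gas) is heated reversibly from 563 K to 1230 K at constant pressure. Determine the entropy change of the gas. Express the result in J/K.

At constant pressure, ΔS = nC_p ln(T₂/T₁) with C_p = 7R/2 = 29.1 J mol⁻¹ K⁻¹.
ΔS = 0.914 × 29.1 × ln(1230/563) = 20.8 J/K.

ΔS = 20.8 J/K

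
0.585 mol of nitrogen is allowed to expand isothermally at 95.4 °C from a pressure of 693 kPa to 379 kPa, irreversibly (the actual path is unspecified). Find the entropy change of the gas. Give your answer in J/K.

ΔS_gas = 2.94 J/K

Entropy is a state function, so ΔS_gas depends only on the end states.
For an isothermal ideal gas ΔS_gas = nR ln(P₁/P₂) = 0.585 × 8.314 × ln(693/379) = 2.94 J/K.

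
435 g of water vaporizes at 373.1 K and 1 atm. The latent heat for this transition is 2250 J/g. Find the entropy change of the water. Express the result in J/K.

ΔS = 2620 J/K

Heat absorbed by the substance: Q = mL = 435 × 2250 = 978750 J.
At constant T, ΔS = Q_rev/T = 978750 / 373.1 = 2620 J/K.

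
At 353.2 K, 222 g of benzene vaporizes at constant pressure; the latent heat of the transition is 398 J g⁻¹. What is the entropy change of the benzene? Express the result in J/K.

ΔS = 250 J/K

Heat absorbed by the substance: Q = mL = 222 × 398 = 88356 J.
At constant T, ΔS = Q_rev/T = 88356 / 353.2 = 250 J/K.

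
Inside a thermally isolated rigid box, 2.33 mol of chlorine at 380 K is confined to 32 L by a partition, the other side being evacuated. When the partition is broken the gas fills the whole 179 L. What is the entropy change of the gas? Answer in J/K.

No heat is exchanged and no work is done, so the ideal-gas temperature stays constant.
Entropy is a state function; using a reversible isothermal path, ΔS_gas = nR ln(V₂/V₁) = 2.33 × 8.314 × ln(179/32) = 33.4 J/K.

ΔS_gas = 33.4 J/K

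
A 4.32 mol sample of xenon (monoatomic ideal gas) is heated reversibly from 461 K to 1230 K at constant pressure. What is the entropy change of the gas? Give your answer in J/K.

ΔS = 88.1 J/K

At constant pressure, ΔS = nC_p ln(T₂/T₁) with C_p = 5R/2 = 20.79 J mol⁻¹ K⁻¹.
ΔS = 4.32 × 20.79 × ln(1230/461) = 88.1 J/K.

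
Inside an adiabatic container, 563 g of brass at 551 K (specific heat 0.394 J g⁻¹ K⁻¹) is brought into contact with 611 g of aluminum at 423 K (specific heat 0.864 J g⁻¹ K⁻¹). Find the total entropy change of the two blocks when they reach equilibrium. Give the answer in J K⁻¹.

ΔS_total = 5.65 J/K

Energy balance: T_f = (m₁c₁T₁ + m₂c₂T₂)/(m₁c₁ + m₂c₂) = 460.87 K.
ΔS₁ = m₁c₁ ln(T_f/T₁) = 221.822 × ln(460.87/551) = -39.62 J/K.
ΔS₂ = m₂c₂ ln(T_f/T₂) = 527.904 × ln(460.87/423) = 45.27 J/K.
ΔS_total = -39.62 + 45.27 = 5.65 J/K.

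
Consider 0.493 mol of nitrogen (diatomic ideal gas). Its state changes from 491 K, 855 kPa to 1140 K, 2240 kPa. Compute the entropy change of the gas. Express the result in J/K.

ΔS = 8.14 J/K

ΔS = nC_p ln(T₂/T₁) − nR ln(P₂/P₁), with C_p = 7R/2 = 29.1 J mol⁻¹ K⁻¹ for a diatomic ideal gas.
ΔS = 0.493 × [29.1 × ln(1140/491) − 8.314 × ln(2240/855)] = 8.14 J/K.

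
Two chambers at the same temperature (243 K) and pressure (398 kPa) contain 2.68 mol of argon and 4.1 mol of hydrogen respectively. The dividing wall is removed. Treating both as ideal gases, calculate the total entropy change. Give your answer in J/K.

Mole fractions: x_A = 2.68/6.78 = 0.395, x_B = 0.605.
ΔS_mix = −R(n_A ln x_A + n_B ln x_B) = −8.314 × (2.68 ln 0.395 + 4.1 ln 0.605) = 37.8 J/K.

ΔS_mix = 37.8 J/K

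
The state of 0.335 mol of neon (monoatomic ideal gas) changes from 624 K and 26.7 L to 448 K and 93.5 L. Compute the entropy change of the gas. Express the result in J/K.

Entropy is a state function: ΔS = nC_V ln(T₂/T₁) + nR ln(V₂/V₁), with C_V = 3R/2 = 12.47 J mol⁻¹ K⁻¹ for a monoatomic ideal gas.
ΔS = 0.335 × [12.47 × ln(448/624) + 8.314 × ln(93.5/26.7)] = 2.11 J/K.

ΔS = 2.11 J/K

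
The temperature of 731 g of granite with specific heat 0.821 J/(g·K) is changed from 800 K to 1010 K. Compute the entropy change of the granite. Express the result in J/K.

ΔS = 140 J/K

ΔS = ∫dQ_rev/T = m c ln(T₂/T₁) = 731 × 0.821 × ln(1010/800) = 140 J/K.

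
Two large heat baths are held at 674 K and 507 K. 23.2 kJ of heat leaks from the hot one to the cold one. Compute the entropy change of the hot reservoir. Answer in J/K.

The hot reservoir loses heat Q, so ΔS_hot = −Q/T_H = −23200/674 = -34.4 J/K.

ΔS_hot = -34.4 J/K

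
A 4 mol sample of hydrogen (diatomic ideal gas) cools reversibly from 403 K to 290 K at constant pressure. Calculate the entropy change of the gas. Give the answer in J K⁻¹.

At constant pressure, ΔS = nC_p ln(T₂/T₁) with C_p = 7R/2 = 29.1 J mol⁻¹ K⁻¹.
ΔS = 4 × 29.1 × ln(290/403) = -38.3 J/K.

ΔS = -38.3 J/K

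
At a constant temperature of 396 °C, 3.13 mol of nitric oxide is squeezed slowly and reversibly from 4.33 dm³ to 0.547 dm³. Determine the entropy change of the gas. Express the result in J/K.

For an isothermal ideal gas ΔS_gas = nR ln(V₂/V₁) = 3.13 × 8.314 × ln(0.547/4.33) = -53.8 J/K.

ΔS_gas = -53.8 J/K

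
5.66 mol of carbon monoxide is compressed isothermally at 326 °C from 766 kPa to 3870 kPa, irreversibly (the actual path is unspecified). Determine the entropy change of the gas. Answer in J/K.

ΔS_gas = -76.2 J/K

Entropy is a state function, so ΔS_gas depends only on the end states.
For an isothermal ideal gas ΔS_gas = nR ln(P₁/P₂) = 5.66 × 8.314 × ln(766/3870) = -76.2 J/K.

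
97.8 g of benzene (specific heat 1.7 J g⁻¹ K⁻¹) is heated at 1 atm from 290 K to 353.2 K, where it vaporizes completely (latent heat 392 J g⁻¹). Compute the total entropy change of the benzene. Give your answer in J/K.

ΔS = 141 J/K

Warming step: ΔS₁ = m c ln(T_tr/T_i) = 97.8 × 1.7 × ln(353.2/290) = 32.78 J/K.
Phase change: ΔS₂ = +mL/T_tr = 97.8 × 392 / 353.2 = 108.5 J/K.
ΔS_total = (32.78) + (108.5) = 141 J/K.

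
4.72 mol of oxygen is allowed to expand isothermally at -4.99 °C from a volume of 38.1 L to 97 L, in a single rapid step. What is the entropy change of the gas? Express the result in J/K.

Entropy is a state function, so ΔS_gas depends only on the end states.
For an isothermal ideal gas ΔS_gas = nR ln(V₂/V₁) = 4.72 × 8.314 × ln(97/38.1) = 36.7 J/K.

ΔS_gas = 36.7 J/K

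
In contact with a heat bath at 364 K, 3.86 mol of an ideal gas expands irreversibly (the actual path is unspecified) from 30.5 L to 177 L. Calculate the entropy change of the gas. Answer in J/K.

Entropy is a state function, so ΔS_gas depends only on the end states.
For an isothermal ideal gas ΔS_gas = nR ln(V₂/V₁) = 3.86 × 8.314 × ln(177/30.5) = 56.4 J/K.

ΔS_gas = 56.4 J/K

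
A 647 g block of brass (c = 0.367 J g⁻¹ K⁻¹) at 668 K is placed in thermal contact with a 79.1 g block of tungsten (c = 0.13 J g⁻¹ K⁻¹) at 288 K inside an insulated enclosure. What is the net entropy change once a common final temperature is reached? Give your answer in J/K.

Energy balance: T_f = (m₁c₁T₁ + m₂c₂T₂)/(m₁c₁ + m₂c₂) = 652.23 K.
ΔS₁ = m₁c₁ ln(T_f/T₁) = 237.449 × ln(652.23/668) = -5.674 J/K.
ΔS₂ = m₂c₂ ln(T_f/T₂) = 10.283 × ln(652.23/288) = 8.406 J/K.
ΔS_total = -5.674 + 8.406 = 2.73 J/K.

ΔS_total = 2.73 J/K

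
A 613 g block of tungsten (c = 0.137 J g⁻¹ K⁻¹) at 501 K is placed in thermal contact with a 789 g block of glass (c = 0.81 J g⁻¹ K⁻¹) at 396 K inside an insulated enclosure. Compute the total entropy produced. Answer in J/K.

ΔS_total = 2.18 J/K

Energy balance: T_f = (m₁c₁T₁ + m₂c₂T₂)/(m₁c₁ + m₂c₂) = 408.2 K.
ΔS₁ = m₁c₁ ln(T_f/T₁) = 83.981 × ln(408.2/501) = -17.2 J/K.
ΔS₂ = m₂c₂ ln(T_f/T₂) = 639.09 × ln(408.2/396) = 19.38 J/K.
ΔS_total = -17.2 + 19.38 = 2.18 J/K.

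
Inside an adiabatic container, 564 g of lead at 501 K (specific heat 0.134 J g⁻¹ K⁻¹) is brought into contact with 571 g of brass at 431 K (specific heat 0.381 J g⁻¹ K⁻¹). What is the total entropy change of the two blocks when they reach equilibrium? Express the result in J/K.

ΔS_total = 0.65 J/K

Energy balance: T_f = (m₁c₁T₁ + m₂c₂T₂)/(m₁c₁ + m₂c₂) = 449.05 K.
ΔS₁ = m₁c₁ ln(T_f/T₁) = 75.576 × ln(449.05/501) = -8.274 J/K.
ΔS₂ = m₂c₂ ln(T_f/T₂) = 217.551 × ln(449.05/431) = 8.924 J/K.
ΔS_total = -8.274 + 8.924 = 0.65 J/K.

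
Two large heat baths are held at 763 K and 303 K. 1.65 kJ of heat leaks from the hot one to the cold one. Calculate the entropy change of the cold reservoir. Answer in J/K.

ΔS_cold = 5.45 J/K

The cold reservoir gains heat Q, so ΔS_cold = +Q/T_C = 1650/303 = 5.45 J/K.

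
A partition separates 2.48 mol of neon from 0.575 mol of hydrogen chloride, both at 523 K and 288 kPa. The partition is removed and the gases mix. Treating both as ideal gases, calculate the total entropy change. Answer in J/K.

Mole fractions: x_A = 2.48/3.05 = 0.812, x_B = 0.188.
ΔS_mix = −R(n_A ln x_A + n_B ln x_B) = −8.314 × (2.48 ln 0.812 + 0.575 ln 0.188) = 12.3 J/K.

ΔS_mix = 12.3 J/K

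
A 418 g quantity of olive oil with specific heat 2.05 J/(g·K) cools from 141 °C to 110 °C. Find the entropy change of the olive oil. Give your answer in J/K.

In kelvin: T₁ = 414.15 K, T₂ = 383.15 K. ΔS = ∫dQ_rev/T = m c ln(T₂/T₁) = 418 × 2.05 × ln(383.15/414.15) = -66.7 J/K.

ΔS = -66.7 J/K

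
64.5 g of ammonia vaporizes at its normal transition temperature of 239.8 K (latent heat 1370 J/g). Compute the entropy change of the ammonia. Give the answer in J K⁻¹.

Heat absorbed by the substance: Q = mL = 64.5 × 1370 = 88365 J.
At constant T, ΔS = Q_rev/T = 88365 / 239.8 = 368 J/K.

ΔS = 368 J/K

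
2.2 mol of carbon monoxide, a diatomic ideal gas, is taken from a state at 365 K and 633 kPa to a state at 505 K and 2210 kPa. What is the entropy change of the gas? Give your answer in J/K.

ΔS = nC_p ln(T₂/T₁) − nR ln(P₂/P₁), with C_p = 7R/2 = 29.1 J mol⁻¹ K⁻¹ for a diatomic ideal gas.
ΔS = 2.2 × [29.1 × ln(505/365) − 8.314 × ln(2210/633)] = -2.08 J/K.

ΔS = -2.08 J/K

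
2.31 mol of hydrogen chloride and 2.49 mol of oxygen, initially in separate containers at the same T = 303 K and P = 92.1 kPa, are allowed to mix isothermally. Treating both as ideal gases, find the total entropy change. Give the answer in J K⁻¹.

ΔS_mix = 27.6 J/K

Mole fractions: x_A = 2.31/4.8 = 0.481, x_B = 0.519.
ΔS_mix = −R(n_A ln x_A + n_B ln x_B) = −8.314 × (2.31 ln 0.481 + 2.49 ln 0.519) = 27.6 J/K.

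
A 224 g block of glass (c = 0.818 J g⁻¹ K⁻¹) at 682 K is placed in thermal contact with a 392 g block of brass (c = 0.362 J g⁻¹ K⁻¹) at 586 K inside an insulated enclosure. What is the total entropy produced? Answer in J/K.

ΔS_total = 0.914 J/K

Energy balance: T_f = (m₁c₁T₁ + m₂c₂T₂)/(m₁c₁ + m₂c₂) = 640.1 K.
ΔS₁ = m₁c₁ ln(T_f/T₁) = 183.232 × ln(640.1/682) = -11.6175 J/K.
ΔS₂ = m₂c₂ ln(T_f/T₂) = 141.904 × ln(640.1/586) = 12.5311 J/K.
ΔS_total = -11.6175 + 12.5311 = 0.914 J/K.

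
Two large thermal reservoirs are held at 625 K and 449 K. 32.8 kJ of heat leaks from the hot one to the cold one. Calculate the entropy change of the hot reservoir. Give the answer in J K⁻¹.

The hot reservoir loses heat Q, so ΔS_hot = −Q/T_H = −32800/625 = -52.5 J/K.

ΔS_hot = -52.5 J/K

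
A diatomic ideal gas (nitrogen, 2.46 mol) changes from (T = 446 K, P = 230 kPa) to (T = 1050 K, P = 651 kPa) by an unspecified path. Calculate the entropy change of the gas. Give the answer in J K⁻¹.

ΔS = 40 J/K

ΔS = nC_p ln(T₂/T₁) − nR ln(P₂/P₁), with C_p = 7R/2 = 29.1 J mol⁻¹ K⁻¹ for a diatomic ideal gas.
ΔS = 2.46 × [29.1 × ln(1050/446) − 8.314 × ln(651/230)] = 40 J/K.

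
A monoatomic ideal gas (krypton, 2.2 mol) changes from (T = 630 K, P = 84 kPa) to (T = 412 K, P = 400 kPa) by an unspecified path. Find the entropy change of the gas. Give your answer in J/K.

ΔS = -48 J/K

ΔS = nC_p ln(T₂/T₁) − nR ln(P₂/P₁), with C_p = 5R/2 = 20.79 J mol⁻¹ K⁻¹ for a monoatomic ideal gas.
ΔS = 2.2 × [20.79 × ln(412/630) − 8.314 × ln(400/84)] = -48 J/K.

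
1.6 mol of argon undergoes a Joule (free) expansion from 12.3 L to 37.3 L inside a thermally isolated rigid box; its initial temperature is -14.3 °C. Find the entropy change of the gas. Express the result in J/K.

No heat is exchanged and no work is done, so the ideal-gas temperature stays constant.
Entropy is a state function; using a reversible isothermal path, ΔS_gas = nR ln(V₂/V₁) = 1.6 × 8.314 × ln(37.3/12.3) = 14.8 J/K.

ΔS_gas = 14.8 J/K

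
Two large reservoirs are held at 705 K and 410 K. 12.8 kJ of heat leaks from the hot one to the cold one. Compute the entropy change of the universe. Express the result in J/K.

ΔS_hot = −Q/T_H = −12800/705 = -18.16 J/K and ΔS_cold = +Q/T_C = 12800/410 = 31.22 J/K.
ΔS_total = -18.16 + 31.22 = 13.1 J/K, positive as the second law requires.

ΔS_total = 13.1 J/K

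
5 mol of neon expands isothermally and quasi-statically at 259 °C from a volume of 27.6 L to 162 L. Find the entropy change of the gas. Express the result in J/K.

ΔS_gas = 73.6 J/K

For an isothermal ideal gas ΔS_gas = nR ln(V₂/V₁) = 5 × 8.314 × ln(162/27.6) = 73.6 J/K.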